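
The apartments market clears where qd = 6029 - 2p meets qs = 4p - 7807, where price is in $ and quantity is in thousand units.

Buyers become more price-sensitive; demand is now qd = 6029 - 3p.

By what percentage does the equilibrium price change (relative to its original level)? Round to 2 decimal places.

Solve the original market: 6029 - 2p = 4p - 7807, hence p = 2306 and q = 1417.
With the change applied: demand qd = 6029 - 3p, supply qs = 4p - 7807.
New equilibrium: 6029 - 3p = 4p - 7807 ⇒ 13836 = 7p ⇒ p = 13836/7 ≈ 1976.5714, q = 695/7 ≈ 99.2857.
%Δp = (1976.5714 − 2306) / 2306 × 100 = -14.29%.

-14.29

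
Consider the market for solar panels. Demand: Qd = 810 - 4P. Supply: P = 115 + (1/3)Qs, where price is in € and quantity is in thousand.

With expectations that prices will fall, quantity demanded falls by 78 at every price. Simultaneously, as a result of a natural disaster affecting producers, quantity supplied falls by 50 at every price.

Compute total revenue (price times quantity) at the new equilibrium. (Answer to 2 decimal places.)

Before the shock: 810 - 4P = 3P - 345 ⇒ 1155 = 7P ⇒ P = 165, Q = 150.
The new curves are Qd = 732 - 4P (demand) and Qs = 3P - 395 (supply).
Setting them equal: 732 - 4P = 3P - 395 → 1127 = 7P, so P = 161 and Q = 88.
New expenditure = 161 × 88 = 14168.00.

14168.00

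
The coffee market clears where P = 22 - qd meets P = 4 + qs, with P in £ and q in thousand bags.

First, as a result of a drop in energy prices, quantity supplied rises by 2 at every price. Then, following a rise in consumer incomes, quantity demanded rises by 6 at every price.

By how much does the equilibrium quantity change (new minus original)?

+4

Before the shock: 22 - P = P - 4 ⇒ 26 = 2P ⇒ P = 13, q = 9.
After the shift, demand is qd = 28 - P and supply is qs = P - 2.
New equilibrium: 28 - P = P - 2 ⇒ 30 = 2P ⇒ P = 15, q = 13.
Δq = 13 − 9 = +4.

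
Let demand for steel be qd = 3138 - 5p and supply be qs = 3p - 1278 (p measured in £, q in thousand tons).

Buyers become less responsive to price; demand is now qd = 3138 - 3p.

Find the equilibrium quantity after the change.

930

Initially, 3138 - 5p = 3p - 1278, so 4416 = 8p and p = 552, q = 378.
With the change applied: demand qd = 3138 - 3p, supply qs = 3p - 1278.
Setting them equal: 3138 - 3p = 3p - 1278 → 4416 = 6p, so p = 736 and q = 930.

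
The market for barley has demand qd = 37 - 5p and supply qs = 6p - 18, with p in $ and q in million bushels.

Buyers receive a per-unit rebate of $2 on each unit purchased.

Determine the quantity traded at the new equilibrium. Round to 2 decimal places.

17.45

Initially, 37 - 5p = 6p - 18, so 55 = 11p and p = 5, q = 12.
Since buyers' out-of-pocket price is the market price minus the rebate, the effective demand curve becomes qd = 47 - 5p.
Equate the new curves: 47 - 5p = 6p - 18, giving 65 = 11p, p = 65/11 ≈ 5.9091, q = 192/11 ≈ 17.4545.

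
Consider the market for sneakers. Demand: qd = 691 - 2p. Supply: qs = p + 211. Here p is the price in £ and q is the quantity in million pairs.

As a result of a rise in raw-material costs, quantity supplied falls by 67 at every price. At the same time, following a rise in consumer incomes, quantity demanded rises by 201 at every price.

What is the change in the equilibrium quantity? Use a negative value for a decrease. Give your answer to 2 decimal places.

+22.33

Initially, 691 - 2p = p + 211, so 480 = 3p and p = 160, q = 371.
After the shift, demand is qd = 892 - 2p and supply is qs = p + 144.
Clearing the new market: 892 - 2p = p + 144, so p = 748/3 ≈ 249.3333 and q = 1180/3 ≈ 393.3333.
Δq = 393.3333 − 371 = +22.33.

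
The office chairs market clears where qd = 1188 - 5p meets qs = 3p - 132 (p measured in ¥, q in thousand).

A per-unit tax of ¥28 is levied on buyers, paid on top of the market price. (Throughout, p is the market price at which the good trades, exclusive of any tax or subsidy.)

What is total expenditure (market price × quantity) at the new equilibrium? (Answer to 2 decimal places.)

Solve the original market: 1188 - 5p = 3p - 132, hence p = 165 and q = 363.
Since buyers pay the price plus the tax, the effective demand curve becomes qd = 1048 - 5p.
Setting them equal: 1048 - 5p = 3p - 132 → 1180 = 8p, so p = 147.5 and q = 310.5.
New expenditure = 147.5 × 310.5 = 45798.75.

45798.75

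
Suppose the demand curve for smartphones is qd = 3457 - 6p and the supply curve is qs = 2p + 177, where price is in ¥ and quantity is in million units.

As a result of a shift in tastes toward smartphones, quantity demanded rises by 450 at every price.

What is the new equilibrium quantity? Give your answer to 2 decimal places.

Original equilibrium: 3457 - 6p = 2p + 177 gives 3280 = 8p, so p = 410 and q = 997.
With the change applied: demand qd = 3907 - 6p, supply qs = 2p + 177.
New equilibrium: 3907 - 6p = 2p + 177 ⇒ 3730 = 8p ⇒ p = 466.25, q = 1109.5.

1109.50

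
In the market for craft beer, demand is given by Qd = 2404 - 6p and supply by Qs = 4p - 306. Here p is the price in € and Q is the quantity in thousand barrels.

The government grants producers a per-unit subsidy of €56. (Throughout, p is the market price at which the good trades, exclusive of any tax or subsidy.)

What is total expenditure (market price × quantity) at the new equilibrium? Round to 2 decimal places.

226822.64

Initially, 2404 - 6p = 4p - 306, so 2710 = 10p and p = 271, Q = 778.
Since sellers receive the price plus the subsidy, the effective supply curve becomes Qs = 4p - 82.
New equilibrium: 2404 - 6p = 4p - 82 ⇒ 2486 = 10p ⇒ p = 248.6, Q = 912.4.
New expenditure = 248.6 × 912.4 = 226822.64.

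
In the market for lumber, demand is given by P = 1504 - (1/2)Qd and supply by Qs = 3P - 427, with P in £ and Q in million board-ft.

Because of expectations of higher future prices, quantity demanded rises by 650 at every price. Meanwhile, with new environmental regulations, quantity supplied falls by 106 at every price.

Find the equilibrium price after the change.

Solve the original market: 3008 - 2P = 3P - 427, hence P = 687 and Q = 1634.
The shock moves the curves to Qd = 3658 - 2P and Qs = 3P - 533.
New equilibrium: 3658 - 2P = 3P - 533 ⇒ 4191 = 5P ⇒ P = 838.2, Q = 1981.6.

838.2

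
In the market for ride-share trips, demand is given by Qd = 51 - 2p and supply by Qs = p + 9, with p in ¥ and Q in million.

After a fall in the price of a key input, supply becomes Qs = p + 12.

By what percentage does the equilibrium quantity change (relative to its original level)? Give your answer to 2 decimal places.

+8.70

Before the shock: 51 - 2p = p + 9 ⇒ 42 = 3p ⇒ p = 14, Q = 23.
The new curves are Qd = 51 - 2p (demand) and Qs = p + 12 (supply).
New equilibrium: 51 - 2p = p + 12 ⇒ 39 = 3p ⇒ p = 13, Q = 25.
%ΔQ = (25 − 23) / 23 × 100 = +8.70%.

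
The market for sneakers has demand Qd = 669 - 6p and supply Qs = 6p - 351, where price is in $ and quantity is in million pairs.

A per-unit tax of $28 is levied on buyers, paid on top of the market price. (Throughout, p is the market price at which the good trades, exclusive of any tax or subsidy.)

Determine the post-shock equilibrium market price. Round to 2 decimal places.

Before the shock: 669 - 6p = 6p - 351 ⇒ 1020 = 12p ⇒ p = 85, Q = 159.
Since buyers pay the price plus the tax, the effective demand curve becomes Qd = 501 - 6p.
Setting them equal: 501 - 6p = 6p - 351 → 852 = 12p, so p = 71 and Q = 75.

71.00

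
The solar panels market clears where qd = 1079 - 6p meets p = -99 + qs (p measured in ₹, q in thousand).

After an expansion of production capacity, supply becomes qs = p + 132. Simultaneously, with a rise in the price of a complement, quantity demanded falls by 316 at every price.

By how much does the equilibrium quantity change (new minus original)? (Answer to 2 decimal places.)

Original equilibrium: 1079 - 6p = p + 99 gives 980 = 7p, so p = 140 and q = 239.
The shock moves the curves to qd = 763 - 6p and qs = p + 132.
Setting them equal: 763 - 6p = p + 132 → 631 = 7p, so p = 631/7 ≈ 90.1429 and q = 1555/7 ≈ 222.1429.
Δq = 222.1429 − 239 = -16.86.

-16.86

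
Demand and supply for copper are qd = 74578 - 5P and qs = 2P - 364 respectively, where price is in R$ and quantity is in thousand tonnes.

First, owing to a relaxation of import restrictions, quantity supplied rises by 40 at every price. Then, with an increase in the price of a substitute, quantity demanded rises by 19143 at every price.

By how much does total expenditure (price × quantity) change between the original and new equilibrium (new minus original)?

+131305622

Solve the original market: 74578 - 5P = 2P - 364, hence P = 10706 and q = 21048.
After the shift, demand is qd = 93721 - 5P and supply is qs = 2P - 324.
Setting them equal: 93721 - 5P = 2P - 324 → 94045 = 7P, so P = 13435 and q = 26546.
Expenditure moves from 10706×21048 = 225339888 to 13435×26546 = 356645510; change = +131305622.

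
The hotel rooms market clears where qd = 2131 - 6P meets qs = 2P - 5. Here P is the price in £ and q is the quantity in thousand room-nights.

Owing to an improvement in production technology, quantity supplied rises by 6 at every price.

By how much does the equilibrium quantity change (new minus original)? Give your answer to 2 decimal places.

Initially, 2131 - 6P = 2P - 5, so 2136 = 8P and P = 267, q = 529.
The new curves are qd = 2131 - 6P (demand) and qs = 2P + 1 (supply).
Clearing the new market: 2131 - 6P = 2P + 1, so P = 266.25 and q = 533.5.
Δq = 533.5 − 529 = +4.50.

+4.50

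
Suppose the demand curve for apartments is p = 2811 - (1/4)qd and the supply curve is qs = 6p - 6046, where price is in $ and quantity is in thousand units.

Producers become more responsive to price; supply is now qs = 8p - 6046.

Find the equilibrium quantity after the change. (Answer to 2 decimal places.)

5480.67

Initially, 11244 - 4p = 6p - 6046, so 17290 = 10p and p = 1729, q = 4328.
After the shift, demand is qd = 11244 - 4p and supply is qs = 8p - 6046.
Setting them equal: 11244 - 4p = 8p - 6046 → 17290 = 12p, so p = 8645/6 ≈ 1440.8333 and q = 16442/3 ≈ 5480.6667.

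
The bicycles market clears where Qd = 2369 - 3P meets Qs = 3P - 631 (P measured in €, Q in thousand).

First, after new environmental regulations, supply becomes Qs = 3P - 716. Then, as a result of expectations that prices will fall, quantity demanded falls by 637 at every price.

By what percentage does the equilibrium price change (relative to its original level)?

-18.4

Original equilibrium: 2369 - 3P = 3P - 631 gives 3000 = 6P, so P = 500 and Q = 869.
The new curves are Qd = 1732 - 3P (demand) and Qs = 3P - 716 (supply).
New equilibrium: 1732 - 3P = 3P - 716 ⇒ 2448 = 6P ⇒ P = 408, Q = 508.
%ΔP = (408 − 500) / 500 × 100 = -18.4%.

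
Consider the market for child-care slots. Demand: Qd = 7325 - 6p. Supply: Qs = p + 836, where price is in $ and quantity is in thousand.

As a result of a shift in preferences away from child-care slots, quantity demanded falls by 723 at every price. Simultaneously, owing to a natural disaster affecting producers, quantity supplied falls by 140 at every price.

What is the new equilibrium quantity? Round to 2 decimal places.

Initially, 7325 - 6p = p + 836, so 6489 = 7p and p = 927, Q = 1763.
After the shift, demand is Qd = 6602 - 6p and supply is Qs = p + 696.
New equilibrium: 6602 - 6p = p + 696 ⇒ 5906 = 7p ⇒ p = 5906/7 ≈ 843.7143, Q = 10778/7 ≈ 1539.7143.

1539.71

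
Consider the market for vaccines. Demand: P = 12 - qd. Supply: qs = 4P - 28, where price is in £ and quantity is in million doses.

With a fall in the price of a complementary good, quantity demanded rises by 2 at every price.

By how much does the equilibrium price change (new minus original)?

+0.4

Solve the original market: 12 - P = 4P - 28, hence P = 8 and q = 4.
The new curves are qd = 14 - P (demand) and qs = 4P - 28 (supply).
Clearing the new market: 14 - P = 4P - 28, so P = 8.4 and q = 5.6.
ΔP = 8.4 − 8 = +0.4.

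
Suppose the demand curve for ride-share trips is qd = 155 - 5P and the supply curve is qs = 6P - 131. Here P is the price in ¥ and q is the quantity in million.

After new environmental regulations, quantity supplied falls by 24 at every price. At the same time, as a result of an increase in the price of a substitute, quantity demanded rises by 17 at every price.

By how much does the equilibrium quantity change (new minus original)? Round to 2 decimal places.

Original equilibrium: 155 - 5P = 6P - 131 gives 286 = 11P, so P = 26 and q = 25.
The new curves are qd = 172 - 5P (demand) and qs = 6P - 155 (supply).
Equate the new curves: 172 - 5P = 6P - 155, giving 327 = 11P, P = 327/11 ≈ 29.7273, q = 257/11 ≈ 23.3636.
Δq = 23.3636 − 25 = -1.64.

-1.64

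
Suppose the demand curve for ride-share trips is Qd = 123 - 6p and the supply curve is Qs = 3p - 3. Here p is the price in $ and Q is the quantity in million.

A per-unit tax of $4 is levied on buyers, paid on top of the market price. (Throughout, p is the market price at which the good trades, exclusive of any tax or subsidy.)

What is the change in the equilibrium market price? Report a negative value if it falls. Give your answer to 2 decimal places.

-2.67

Original equilibrium: 123 - 6p = 3p - 3 gives 126 = 9p, so p = 14 and Q = 39.
Since buyers pay the price plus the tax, the effective demand curve becomes Qd = 99 - 6p.
Setting them equal: 99 - 6p = 3p - 3 → 102 = 9p, so p = 34/3 ≈ 11.3333 and Q = 31.
Δp = 11.3333 − 14 = -2.67.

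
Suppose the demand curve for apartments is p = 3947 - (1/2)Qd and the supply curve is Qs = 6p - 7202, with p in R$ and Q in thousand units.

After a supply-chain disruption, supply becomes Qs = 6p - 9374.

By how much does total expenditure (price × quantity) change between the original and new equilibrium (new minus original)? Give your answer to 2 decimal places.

-53485.50

Solve the original market: 7894 - 2p = 6p - 7202, hence p = 1887 and Q = 4120.
The new curves are Qd = 7894 - 2p (demand) and Qs = 6p - 9374 (supply).
Clearing the new market: 7894 - 2p = 6p - 9374, so p = 2158.5 and Q = 3577.
Expenditure moves from 1887×4120 = 7774440 to 2158.5×3577 = 7720954.5; change = -53485.50.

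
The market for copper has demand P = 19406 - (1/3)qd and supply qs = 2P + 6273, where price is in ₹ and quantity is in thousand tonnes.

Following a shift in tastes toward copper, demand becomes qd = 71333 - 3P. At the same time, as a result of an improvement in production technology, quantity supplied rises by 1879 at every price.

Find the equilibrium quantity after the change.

33424.4

Before the shock: 58218 - 3P = 2P + 6273 ⇒ 51945 = 5P ⇒ P = 10389, q = 27051.
With the change applied: demand qd = 71333 - 3P, supply qs = 2P + 8152.
Setting them equal: 71333 - 3P = 2P + 8152 → 63181 = 5P, so P = 12636.2 and q = 33424.4.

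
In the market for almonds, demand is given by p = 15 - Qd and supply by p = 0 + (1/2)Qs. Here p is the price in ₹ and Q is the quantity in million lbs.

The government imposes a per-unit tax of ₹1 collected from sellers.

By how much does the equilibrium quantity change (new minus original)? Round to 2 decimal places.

-0.67

Solve the original market: 15 - p = 2p, hence p = 5 and Q = 10.
Since sellers keep the price net of the tax, the effective supply curve becomes Qs = 2p - 2.
Clearing the new market: 15 - p = 2p - 2, so p = 17/3 ≈ 5.6667 and Q = 28/3 ≈ 9.3333.
ΔQ = 9.3333 − 10 = -0.67.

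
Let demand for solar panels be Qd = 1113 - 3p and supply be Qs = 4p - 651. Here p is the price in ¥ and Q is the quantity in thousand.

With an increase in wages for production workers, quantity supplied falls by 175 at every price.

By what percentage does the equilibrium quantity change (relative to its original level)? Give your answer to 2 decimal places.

-21.01

Initially, 1113 - 3p = 4p - 651, so 1764 = 7p and p = 252, Q = 357.
The shock moves the curves to Qd = 1113 - 3p and Qs = 4p - 826.
New equilibrium: 1113 - 3p = 4p - 826 ⇒ 1939 = 7p ⇒ p = 277, Q = 282.
%ΔQ = (282 − 357) / 357 × 100 = -21.01%.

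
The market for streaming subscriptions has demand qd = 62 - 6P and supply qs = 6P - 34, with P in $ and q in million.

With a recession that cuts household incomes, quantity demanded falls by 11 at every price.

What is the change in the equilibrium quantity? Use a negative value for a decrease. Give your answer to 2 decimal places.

-5.50

Before the shock: 62 - 6P = 6P - 34 ⇒ 96 = 12P ⇒ P = 8, q = 14.
The shock moves the curves to qd = 51 - 6P and qs = 6P - 34.
New equilibrium: 51 - 6P = 6P - 34 ⇒ 85 = 12P ⇒ P = 85/12 ≈ 7.0833, q = 8.5.
Δq = 8.5 − 14 = -5.50.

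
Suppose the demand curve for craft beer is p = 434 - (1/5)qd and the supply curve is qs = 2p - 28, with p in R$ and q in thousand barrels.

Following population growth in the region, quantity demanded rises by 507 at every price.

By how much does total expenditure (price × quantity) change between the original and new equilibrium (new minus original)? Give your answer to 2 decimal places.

+99434.08

Solve the original market: 2170 - 5p = 2p - 28, hence p = 314 and q = 600.
With the change applied: demand qd = 2677 - 5p, supply qs = 2p - 28.
Equate the new curves: 2677 - 5p = 2p - 28, giving 2705 = 7p, p = 2705/7 ≈ 386.4286, q = 5214/7 ≈ 744.8571.
Expenditure moves from 314×600 = 188400 to 386.4286×744.8571 = 287834.0816; change = +99434.08.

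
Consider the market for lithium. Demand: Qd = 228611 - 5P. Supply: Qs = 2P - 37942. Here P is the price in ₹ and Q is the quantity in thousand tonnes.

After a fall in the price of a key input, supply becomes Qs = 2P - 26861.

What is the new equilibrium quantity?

46131

Solve the original market: 228611 - 5P = 2P - 37942, hence P = 38079 and Q = 38216.
The shock moves the curves to Qd = 228611 - 5P and Qs = 2P - 26861.
New equilibrium: 228611 - 5P = 2P - 26861 ⇒ 255472 = 7P ⇒ P = 36496, Q = 46131.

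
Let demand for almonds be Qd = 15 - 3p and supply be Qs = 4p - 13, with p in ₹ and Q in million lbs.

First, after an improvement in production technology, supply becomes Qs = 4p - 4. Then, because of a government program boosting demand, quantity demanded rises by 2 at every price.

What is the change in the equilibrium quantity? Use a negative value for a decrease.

+5

Solve the original market: 15 - 3p = 4p - 13, hence p = 4 and Q = 3.
After the shift, demand is Qd = 17 - 3p and supply is Qs = 4p - 4.
New equilibrium: 17 - 3p = 4p - 4 ⇒ 21 = 7p ⇒ p = 3, Q = 8.
ΔQ = 8 − 3 = +5.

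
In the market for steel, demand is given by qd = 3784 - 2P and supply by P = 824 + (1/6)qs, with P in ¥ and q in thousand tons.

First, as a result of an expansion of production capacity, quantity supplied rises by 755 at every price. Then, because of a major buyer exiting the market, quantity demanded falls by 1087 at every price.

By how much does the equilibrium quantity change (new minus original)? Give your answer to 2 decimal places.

-626.50

Original equilibrium: 3784 - 2P = 6P - 4944 gives 8728 = 8P, so P = 1091 and q = 1602.
The new curves are qd = 2697 - 2P (demand) and qs = 6P - 4189 (supply).
New equilibrium: 2697 - 2P = 6P - 4189 ⇒ 6886 = 8P ⇒ P = 860.75, q = 975.5.
Δq = 975.5 − 1602 = -626.50.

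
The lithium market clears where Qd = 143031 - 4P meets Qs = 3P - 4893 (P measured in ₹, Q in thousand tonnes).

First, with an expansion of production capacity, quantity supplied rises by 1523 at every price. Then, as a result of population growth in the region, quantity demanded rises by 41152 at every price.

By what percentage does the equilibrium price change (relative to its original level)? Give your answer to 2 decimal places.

+26.79

Initially, 143031 - 4P = 3P - 4893, so 147924 = 7P and P = 21132, Q = 58503.
The new curves are Qd = 184183 - 4P (demand) and Qs = 3P - 3370 (supply).
Setting them equal: 184183 - 4P = 3P - 3370 → 187553 = 7P, so P = 187553/7 ≈ 26793.2857 and Q = 539069/7 ≈ 77009.8571.
%ΔP = (26793.2857 − 21132) / 21132 × 100 = +26.79%.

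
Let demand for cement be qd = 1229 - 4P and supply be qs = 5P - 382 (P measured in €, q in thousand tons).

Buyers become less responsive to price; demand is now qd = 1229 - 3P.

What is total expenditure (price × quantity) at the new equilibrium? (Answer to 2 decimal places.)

125834.20

Solve the original market: 1229 - 4P = 5P - 382, hence P = 179 and q = 513.
The shock moves the curves to qd = 1229 - 3P and qs = 5P - 382.
Clearing the new market: 1229 - 3P = 5P - 382, so P = 201.375 and q = 624.875.
New expenditure = 201.375 × 624.875 = 125834.20.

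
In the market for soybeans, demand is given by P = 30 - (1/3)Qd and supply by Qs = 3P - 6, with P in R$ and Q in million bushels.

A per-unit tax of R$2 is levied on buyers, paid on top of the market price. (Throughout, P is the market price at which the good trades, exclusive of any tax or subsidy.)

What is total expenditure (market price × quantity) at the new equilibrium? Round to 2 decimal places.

Original equilibrium: 90 - 3P = 3P - 6 gives 96 = 6P, so P = 16 and Q = 42.
Since buyers pay the price plus the tax, the effective demand curve becomes Qd = 84 - 3P.
Clearing the new market: 84 - 3P = 3P - 6, so P = 15 and Q = 39.
New expenditure = 15 × 39 = 585.00.

585.00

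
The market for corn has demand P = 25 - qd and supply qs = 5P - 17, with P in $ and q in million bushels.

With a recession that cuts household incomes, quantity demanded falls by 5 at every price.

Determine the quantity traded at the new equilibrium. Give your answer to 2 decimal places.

Before the shock: 25 - P = 5P - 17 ⇒ 42 = 6P ⇒ P = 7, q = 18.
The new curves are qd = 20 - P (demand) and qs = 5P - 17 (supply).
Equate the new curves: 20 - P = 5P - 17, giving 37 = 6P, P = 37/6 ≈ 6.1667, q = 83/6 ≈ 13.8333.

13.83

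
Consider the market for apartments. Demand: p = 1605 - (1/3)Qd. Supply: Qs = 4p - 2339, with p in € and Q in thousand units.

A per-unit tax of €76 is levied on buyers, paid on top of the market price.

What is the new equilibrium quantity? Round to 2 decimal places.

1618.71

Original equilibrium: 4815 - 3p = 4p - 2339 gives 7154 = 7p, so p = 1022 and Q = 1749.
Since buyers pay the price plus the tax, the effective demand curve becomes Qd = 4587 - 3p.
Equate the new curves: 4587 - 3p = 4p - 2339, giving 6926 = 7p, p = 6926/7 ≈ 989.4286, Q = 11331/7 ≈ 1618.7143.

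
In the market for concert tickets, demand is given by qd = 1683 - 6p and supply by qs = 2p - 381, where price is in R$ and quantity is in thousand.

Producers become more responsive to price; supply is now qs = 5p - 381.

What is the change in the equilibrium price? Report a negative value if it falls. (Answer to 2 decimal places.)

-70.36

Before the shock: 1683 - 6p = 2p - 381 ⇒ 2064 = 8p ⇒ p = 258, q = 135.
The new curves are qd = 1683 - 6p (demand) and qs = 5p - 381 (supply).
Clearing the new market: 1683 - 6p = 5p - 381, so p = 2064/11 ≈ 187.6364 and q = 6129/11 ≈ 557.1818.
Δp = 187.6364 − 258 = -70.36.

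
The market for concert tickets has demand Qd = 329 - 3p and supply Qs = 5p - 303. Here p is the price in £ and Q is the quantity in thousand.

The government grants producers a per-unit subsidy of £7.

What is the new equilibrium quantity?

105.125

Before the shock: 329 - 3p = 5p - 303 ⇒ 632 = 8p ⇒ p = 79, Q = 92.
Since sellers receive the price plus the subsidy, the effective supply curve becomes Qs = 5p - 268.
Setting them equal: 329 - 3p = 5p - 268 → 597 = 8p, so p = 74.625 and Q = 105.125.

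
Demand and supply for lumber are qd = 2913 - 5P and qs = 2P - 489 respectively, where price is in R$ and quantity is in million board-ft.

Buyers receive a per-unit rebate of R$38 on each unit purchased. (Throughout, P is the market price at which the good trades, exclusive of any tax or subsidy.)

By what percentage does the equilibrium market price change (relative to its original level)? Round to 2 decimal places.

+5.58

Original equilibrium: 2913 - 5P = 2P - 489 gives 3402 = 7P, so P = 486 and q = 483.
Since buyers' out-of-pocket price is the market price minus the rebate, the effective demand curve becomes qd = 3103 - 5P.
Clearing the new market: 3103 - 5P = 2P - 489, so P = 3592/7 ≈ 513.1429 and q = 3761/7 ≈ 537.2857.
%ΔP = (513.1429 − 486) / 486 × 100 = +5.58%.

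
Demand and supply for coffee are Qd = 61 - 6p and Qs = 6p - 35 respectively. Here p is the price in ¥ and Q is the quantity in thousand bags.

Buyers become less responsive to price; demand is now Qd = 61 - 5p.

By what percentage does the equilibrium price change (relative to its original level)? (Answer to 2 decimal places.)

+9.09

Before the shock: 61 - 6p = 6p - 35 ⇒ 96 = 12p ⇒ p = 8, Q = 13.
The new curves are Qd = 61 - 5p (demand) and Qs = 6p - 35 (supply).
New equilibrium: 61 - 5p = 6p - 35 ⇒ 96 = 11p ⇒ p = 96/11 ≈ 8.7273, Q = 191/11 ≈ 17.3636.
%Δp = (8.7273 − 8) / 8 × 100 = +9.09%.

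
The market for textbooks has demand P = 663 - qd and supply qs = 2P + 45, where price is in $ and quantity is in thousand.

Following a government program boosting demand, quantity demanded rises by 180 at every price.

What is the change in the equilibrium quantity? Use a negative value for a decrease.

+120

Before the shock: 663 - P = 2P + 45 ⇒ 618 = 3P ⇒ P = 206, q = 457.
The new curves are qd = 843 - P (demand) and qs = 2P + 45 (supply).
Equate the new curves: 843 - P = 2P + 45, giving 798 = 3P, P = 266, q = 577.
Δq = 577 − 457 = +120.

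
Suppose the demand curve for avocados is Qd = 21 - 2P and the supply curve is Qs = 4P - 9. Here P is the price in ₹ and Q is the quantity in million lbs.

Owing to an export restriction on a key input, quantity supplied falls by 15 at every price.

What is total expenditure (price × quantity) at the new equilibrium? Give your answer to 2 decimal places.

45.00

Solve the original market: 21 - 2P = 4P - 9, hence P = 5 and Q = 11.
With the change applied: demand Qd = 21 - 2P, supply Qs = 4P - 24.
New equilibrium: 21 - 2P = 4P - 24 ⇒ 45 = 6P ⇒ P = 7.5, Q = 6.
New expenditure = 7.5 × 6 = 45.00.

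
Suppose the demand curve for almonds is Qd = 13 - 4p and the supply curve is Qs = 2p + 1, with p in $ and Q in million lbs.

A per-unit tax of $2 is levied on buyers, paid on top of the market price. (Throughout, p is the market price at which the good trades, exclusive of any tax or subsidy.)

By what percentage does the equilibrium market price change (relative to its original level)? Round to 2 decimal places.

Before the shock: 13 - 4p = 2p + 1 ⇒ 12 = 6p ⇒ p = 2, Q = 5.
Since buyers pay the price plus the tax, the effective demand curve becomes Qd = 5 - 4p.
Clearing the new market: 5 - 4p = 2p + 1, so p = 2/3 ≈ 0.6667 and Q = 7/3 ≈ 2.3333.
%Δp = (0.6667 − 2) / 2 × 100 = -66.67%.

-66.67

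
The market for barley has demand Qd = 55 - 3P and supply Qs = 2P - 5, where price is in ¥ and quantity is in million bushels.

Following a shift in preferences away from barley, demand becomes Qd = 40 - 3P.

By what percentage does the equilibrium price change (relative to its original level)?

-25

Original equilibrium: 55 - 3P = 2P - 5 gives 60 = 5P, so P = 12 and Q = 19.
The new curves are Qd = 40 - 3P (demand) and Qs = 2P - 5 (supply).
New equilibrium: 40 - 3P = 2P - 5 ⇒ 45 = 5P ⇒ P = 9, Q = 13.
%ΔP = (9 − 12) / 12 × 100 = -25%.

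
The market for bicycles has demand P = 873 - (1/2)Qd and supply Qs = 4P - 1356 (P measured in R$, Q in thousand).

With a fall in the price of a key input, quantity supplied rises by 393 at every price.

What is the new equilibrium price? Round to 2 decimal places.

Original equilibrium: 1746 - 2P = 4P - 1356 gives 3102 = 6P, so P = 517 and Q = 712.
The new curves are Qd = 1746 - 2P (demand) and Qs = 4P - 963 (supply).
Equate the new curves: 1746 - 2P = 4P - 963, giving 2709 = 6P, P = 451.5, Q = 843.

451.50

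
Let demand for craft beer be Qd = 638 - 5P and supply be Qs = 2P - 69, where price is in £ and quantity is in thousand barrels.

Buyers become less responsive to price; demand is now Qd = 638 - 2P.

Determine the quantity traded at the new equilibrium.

284.5

Before the shock: 638 - 5P = 2P - 69 ⇒ 707 = 7P ⇒ P = 101, Q = 133.
The new curves are Qd = 638 - 2P (demand) and Qs = 2P - 69 (supply).
Setting them equal: 638 - 2P = 2P - 69 → 707 = 4P, so P = 176.75 and Q = 284.5.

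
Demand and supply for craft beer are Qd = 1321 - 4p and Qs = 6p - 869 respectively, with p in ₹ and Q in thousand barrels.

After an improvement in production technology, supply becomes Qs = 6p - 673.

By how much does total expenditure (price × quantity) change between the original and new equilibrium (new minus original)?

+6910.96

Solve the original market: 1321 - 4p = 6p - 869, hence p = 219 and Q = 445.
The new curves are Qd = 1321 - 4p (demand) and Qs = 6p - 673 (supply).
New equilibrium: 1321 - 4p = 6p - 673 ⇒ 1994 = 10p ⇒ p = 199.4, Q = 523.4.
Expenditure moves from 219×445 = 97455 to 199.4×523.4 = 104365.96; change = +6910.96.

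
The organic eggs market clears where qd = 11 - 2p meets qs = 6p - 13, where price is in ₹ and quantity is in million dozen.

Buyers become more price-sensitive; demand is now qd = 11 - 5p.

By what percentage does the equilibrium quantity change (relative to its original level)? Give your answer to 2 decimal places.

Solve the original market: 11 - 2p = 6p - 13, hence p = 3 and q = 5.
After the shift, demand is qd = 11 - 5p and supply is qs = 6p - 13.
Setting them equal: 11 - 5p = 6p - 13 → 24 = 11p, so p = 24/11 ≈ 2.1818 and q = 1/11 ≈ 0.0909.
%Δq = (0.0909 − 5) / 5 × 100 = -98.18%.

-98.18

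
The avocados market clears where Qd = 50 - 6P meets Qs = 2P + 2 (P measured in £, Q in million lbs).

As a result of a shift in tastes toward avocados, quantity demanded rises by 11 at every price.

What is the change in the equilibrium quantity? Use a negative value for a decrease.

Solve the original market: 50 - 6P = 2P + 2, hence P = 6 and Q = 14.
The shock moves the curves to Qd = 61 - 6P and Qs = 2P + 2.
Clearing the new market: 61 - 6P = 2P + 2, so P = 7.375 and Q = 16.75.
ΔQ = 16.75 − 14 = +2.75.

+2.75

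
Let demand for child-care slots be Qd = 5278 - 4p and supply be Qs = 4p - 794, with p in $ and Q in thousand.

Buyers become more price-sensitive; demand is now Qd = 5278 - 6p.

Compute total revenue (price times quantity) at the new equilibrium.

992650.56

Before the shock: 5278 - 4p = 4p - 794 ⇒ 6072 = 8p ⇒ p = 759, Q = 2242.
The new curves are Qd = 5278 - 6p (demand) and Qs = 4p - 794 (supply).
Equate the new curves: 5278 - 6p = 4p - 794, giving 6072 = 10p, p = 607.2, Q = 1634.8.
New expenditure = 607.2 × 1634.8 = 992650.56.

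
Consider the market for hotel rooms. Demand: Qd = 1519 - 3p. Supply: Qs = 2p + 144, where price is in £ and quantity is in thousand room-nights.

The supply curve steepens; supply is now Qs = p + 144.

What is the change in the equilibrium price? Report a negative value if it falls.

+68.75

Solve the original market: 1519 - 3p = 2p + 144, hence p = 275 and Q = 694.
The new curves are Qd = 1519 - 3p (demand) and Qs = p + 144 (supply).
Setting them equal: 1519 - 3p = p + 144 → 1375 = 4p, so p = 343.75 and Q = 487.75.
Δp = 343.75 − 275 = +68.75.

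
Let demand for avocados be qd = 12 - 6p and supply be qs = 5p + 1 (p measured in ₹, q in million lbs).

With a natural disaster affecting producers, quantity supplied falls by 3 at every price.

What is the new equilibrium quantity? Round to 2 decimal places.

4.36

Before the shock: 12 - 6p = 5p + 1 ⇒ 11 = 11p ⇒ p = 1, q = 6.
After the shift, demand is qd = 12 - 6p and supply is qs = 5p - 2.
Clearing the new market: 12 - 6p = 5p - 2, so p = 14/11 ≈ 1.2727 and q = 48/11 ≈ 4.3636.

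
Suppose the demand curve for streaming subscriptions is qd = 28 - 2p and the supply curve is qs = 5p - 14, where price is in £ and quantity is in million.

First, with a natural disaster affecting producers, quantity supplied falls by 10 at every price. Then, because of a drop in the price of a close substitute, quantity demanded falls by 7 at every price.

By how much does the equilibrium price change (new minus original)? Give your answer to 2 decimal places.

Solve the original market: 28 - 2p = 5p - 14, hence p = 6 and q = 16.
With the change applied: demand qd = 21 - 2p, supply qs = 5p - 24.
Clearing the new market: 21 - 2p = 5p - 24, so p = 45/7 ≈ 6.4286 and q = 57/7 ≈ 8.1429.
Δp = 6.4286 − 6 = +0.43.

+0.43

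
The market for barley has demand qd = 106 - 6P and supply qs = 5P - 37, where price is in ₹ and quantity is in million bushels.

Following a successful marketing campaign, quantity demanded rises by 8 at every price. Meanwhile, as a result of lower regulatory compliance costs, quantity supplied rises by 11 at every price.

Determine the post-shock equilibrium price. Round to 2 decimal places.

Solve the original market: 106 - 6P = 5P - 37, hence P = 13 and q = 28.
With the change applied: demand qd = 114 - 6P, supply qs = 5P - 26.
Clearing the new market: 114 - 6P = 5P - 26, so P = 140/11 ≈ 12.7273 and q = 414/11 ≈ 37.6364.

12.73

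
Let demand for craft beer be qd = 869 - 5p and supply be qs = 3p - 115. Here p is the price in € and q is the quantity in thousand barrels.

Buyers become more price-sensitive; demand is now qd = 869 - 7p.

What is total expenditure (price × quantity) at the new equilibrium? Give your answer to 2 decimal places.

17731.68

Before the shock: 869 - 5p = 3p - 115 ⇒ 984 = 8p ⇒ p = 123, q = 254.
The shock moves the curves to qd = 869 - 7p and qs = 3p - 115.
Equate the new curves: 869 - 7p = 3p - 115, giving 984 = 10p, p = 98.4, q = 180.2.
New expenditure = 98.4 × 180.2 = 17731.68.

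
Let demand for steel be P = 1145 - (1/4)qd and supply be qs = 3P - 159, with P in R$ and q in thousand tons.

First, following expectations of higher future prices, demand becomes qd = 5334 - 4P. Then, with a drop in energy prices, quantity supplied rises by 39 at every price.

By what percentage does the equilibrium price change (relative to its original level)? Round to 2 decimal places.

Solve the original market: 4580 - 4P = 3P - 159, hence P = 677 and q = 1872.
The shock moves the curves to qd = 5334 - 4P and qs = 3P - 120.
Equate the new curves: 5334 - 4P = 3P - 120, giving 5454 = 7P, P = 5454/7 ≈ 779.1429, q = 15522/7 ≈ 2217.4286.
%ΔP = (779.1429 − 677) / 677 × 100 = +15.09%.

+15.09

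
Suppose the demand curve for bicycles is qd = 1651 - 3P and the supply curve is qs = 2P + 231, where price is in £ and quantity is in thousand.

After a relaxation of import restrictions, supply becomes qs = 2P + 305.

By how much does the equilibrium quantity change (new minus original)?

+44.4

Original equilibrium: 1651 - 3P = 2P + 231 gives 1420 = 5P, so P = 284 and q = 799.
The new curves are qd = 1651 - 3P (demand) and qs = 2P + 305 (supply).
New equilibrium: 1651 - 3P = 2P + 305 ⇒ 1346 = 5P ⇒ P = 269.2, q = 843.4.
Δq = 843.4 − 799 = +44.4.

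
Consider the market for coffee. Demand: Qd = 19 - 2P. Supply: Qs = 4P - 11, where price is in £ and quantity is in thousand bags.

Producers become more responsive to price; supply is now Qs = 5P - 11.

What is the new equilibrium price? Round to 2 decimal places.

Original equilibrium: 19 - 2P = 4P - 11 gives 30 = 6P, so P = 5 and Q = 9.
With the change applied: demand Qd = 19 - 2P, supply Qs = 5P - 11.
Setting them equal: 19 - 2P = 5P - 11 → 30 = 7P, so P = 30/7 ≈ 4.2857 and Q = 73/7 ≈ 10.4286.

4.29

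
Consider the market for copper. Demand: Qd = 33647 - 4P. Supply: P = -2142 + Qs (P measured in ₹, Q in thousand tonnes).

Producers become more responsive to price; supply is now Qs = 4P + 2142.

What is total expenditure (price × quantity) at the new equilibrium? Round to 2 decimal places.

70470777.81

Before the shock: 33647 - 4P = P + 2142 ⇒ 31505 = 5P ⇒ P = 6301, Q = 8443.
After the shift, demand is Qd = 33647 - 4P and supply is Qs = 4P + 2142.
New equilibrium: 33647 - 4P = 4P + 2142 ⇒ 31505 = 8P ⇒ P = 3938.125, Q = 17894.5.
New expenditure = 3938.125 × 17894.5 = 70470777.81.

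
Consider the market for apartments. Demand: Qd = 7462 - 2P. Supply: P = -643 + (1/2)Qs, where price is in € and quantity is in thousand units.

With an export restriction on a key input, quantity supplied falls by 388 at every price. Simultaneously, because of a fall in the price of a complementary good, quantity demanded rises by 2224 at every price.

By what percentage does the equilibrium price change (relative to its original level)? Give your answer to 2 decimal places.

+42.29

Solve the original market: 7462 - 2P = 2P + 1286, hence P = 1544 and Q = 4374.
The shock moves the curves to Qd = 9686 - 2P and Qs = 2P + 898.
New equilibrium: 9686 - 2P = 2P + 898 ⇒ 8788 = 4P ⇒ P = 2197, Q = 5292.
%ΔP = (2197 − 1544) / 1544 × 100 = +42.29%.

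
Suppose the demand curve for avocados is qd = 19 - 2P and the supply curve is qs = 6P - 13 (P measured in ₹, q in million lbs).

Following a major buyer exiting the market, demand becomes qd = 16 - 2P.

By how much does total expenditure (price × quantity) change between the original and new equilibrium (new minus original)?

Initially, 19 - 2P = 6P - 13, so 32 = 8P and P = 4, q = 11.
After the shift, demand is qd = 16 - 2P and supply is qs = 6P - 13.
Clearing the new market: 16 - 2P = 6P - 13, so P = 3.625 and q = 8.75.
Expenditure moves from 4×11 = 44 to 3.625×8.75 = 31.71875; change = -12.28125.

-12.28125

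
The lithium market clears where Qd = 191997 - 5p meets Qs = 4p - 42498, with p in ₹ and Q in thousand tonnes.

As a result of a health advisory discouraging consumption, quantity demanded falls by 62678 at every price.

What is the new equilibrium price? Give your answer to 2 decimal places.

Initially, 191997 - 5p = 4p - 42498, so 234495 = 9p and p = 26055, Q = 61722.
The shock moves the curves to Qd = 129319 - 5p and Qs = 4p - 42498.
New equilibrium: 129319 - 5p = 4p - 42498 ⇒ 171817 = 9p ⇒ p = 171817/9 ≈ 19090.7778, Q = 304786/9 ≈ 33865.1111.

19090.78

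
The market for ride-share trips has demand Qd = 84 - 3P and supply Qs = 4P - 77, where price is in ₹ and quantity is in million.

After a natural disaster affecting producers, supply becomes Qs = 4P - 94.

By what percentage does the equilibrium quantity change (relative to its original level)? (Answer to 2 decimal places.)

-48.57

Original equilibrium: 84 - 3P = 4P - 77 gives 161 = 7P, so P = 23 and Q = 15.
The new curves are Qd = 84 - 3P (demand) and Qs = 4P - 94 (supply).
Equate the new curves: 84 - 3P = 4P - 94, giving 178 = 7P, P = 178/7 ≈ 25.4286, Q = 54/7 ≈ 7.7143.
%ΔQ = (7.7143 − 15) / 15 × 100 = -48.57%.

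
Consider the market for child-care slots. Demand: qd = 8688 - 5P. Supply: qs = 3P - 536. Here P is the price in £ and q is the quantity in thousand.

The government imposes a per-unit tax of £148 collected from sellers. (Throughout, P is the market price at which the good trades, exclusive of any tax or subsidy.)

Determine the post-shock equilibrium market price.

1208.5

Original equilibrium: 8688 - 5P = 3P - 536 gives 9224 = 8P, so P = 1153 and q = 2923.
Since sellers keep the price net of the tax, the effective supply curve becomes qs = 3P - 980.
Clearing the new market: 8688 - 5P = 3P - 980, so P = 1208.5 and q = 2645.5.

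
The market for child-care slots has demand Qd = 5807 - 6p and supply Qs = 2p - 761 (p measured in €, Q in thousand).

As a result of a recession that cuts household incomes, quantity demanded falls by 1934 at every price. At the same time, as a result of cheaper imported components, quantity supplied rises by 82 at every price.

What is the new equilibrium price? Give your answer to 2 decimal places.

569.00

Initially, 5807 - 6p = 2p - 761, so 6568 = 8p and p = 821, Q = 881.
After the shift, demand is Qd = 3873 - 6p and supply is Qs = 2p - 679.
Equate the new curves: 3873 - 6p = 2p - 679, giving 4552 = 8p, p = 569, Q = 459.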